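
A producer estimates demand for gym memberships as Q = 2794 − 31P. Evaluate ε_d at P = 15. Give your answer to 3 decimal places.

-0.200

At P = 15, Q = 2329.
dQ/dP = −31.
ε = (dQ/dP)(P/Q) = (-31)(15/2329).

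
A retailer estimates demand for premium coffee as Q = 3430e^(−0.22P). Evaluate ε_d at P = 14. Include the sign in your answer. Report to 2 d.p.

At P = 14, Q = 157.640.
dQ/dP = −0.22·3430e^(−0.22P) = −0.22Q = -34.681.
ε = (dQ/dP)(P/Q) = (-34.681)(14/157.640).

-3.08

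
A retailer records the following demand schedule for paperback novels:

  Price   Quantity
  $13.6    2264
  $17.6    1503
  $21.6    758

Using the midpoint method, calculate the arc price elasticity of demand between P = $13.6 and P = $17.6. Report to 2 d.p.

-1.58

At P = 13.6, Q = 2264; at P = 17.6, Q = 1503.
ΔQ = -761, ΔP = 4.0. Midpoints: P̄ = 15.60, Q̄ = 1883.5.
ε = (ΔQ/ΔP)(P̄/Q̄) = (-761/4.0)(15.60/1883.5).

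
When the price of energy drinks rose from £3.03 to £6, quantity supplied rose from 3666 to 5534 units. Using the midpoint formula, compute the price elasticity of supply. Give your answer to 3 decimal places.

ΔQ = 5534 − 3666 = 1868; ΔP = 6 − 3.03 = 2.97.
Midpoints: P̄ = 4.51, Q̄ = 4600.0.
ε_s = (ΔQ/ΔP)(P̄/Q̄) = (1868/2.97)(4.51/4600.0).

0.617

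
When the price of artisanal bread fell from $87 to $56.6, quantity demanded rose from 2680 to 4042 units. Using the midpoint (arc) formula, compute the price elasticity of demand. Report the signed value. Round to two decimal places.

ΔQ = 4042 − 2680 = 1362; ΔP = 56.6 − 87 = -30.4.
Midpoints: P̄ = 71.80, Q̄ = 3361.0.
ε = (ΔQ/ΔP)(P̄/Q̄) = (1362/-30.4)(71.80/3361.0).

-0.96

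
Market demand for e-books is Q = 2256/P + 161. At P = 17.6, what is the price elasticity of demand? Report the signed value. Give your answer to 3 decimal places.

-0.443

At P = 17.6, Q = 289.182.
dQ/dP = −2256/P² = -7.283.
ε = (dQ/dP)(P/Q) = (-7.283)(17.6/289.182).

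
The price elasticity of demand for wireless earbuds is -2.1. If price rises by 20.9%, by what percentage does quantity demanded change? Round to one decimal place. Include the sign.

%ΔQ ≈ ε × %ΔP = (-2.1)(20.9%) = -43.89%.

-43.9%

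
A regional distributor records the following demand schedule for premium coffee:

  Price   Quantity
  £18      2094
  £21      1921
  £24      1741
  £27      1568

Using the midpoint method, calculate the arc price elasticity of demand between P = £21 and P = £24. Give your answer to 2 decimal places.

At P = 21, Q = 1921; at P = 24, Q = 1741.
ΔQ = -180, ΔP = 3. Midpoints: P̄ = 22.50, Q̄ = 1831.0.
ε = (ΔQ/ΔP)(P̄/Q̄) = (-180/3)(22.50/1831.0).

-0.74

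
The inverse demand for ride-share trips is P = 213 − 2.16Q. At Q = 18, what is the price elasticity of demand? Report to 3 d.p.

-4.478

At Q = 18, P = 213 − 2.16(18) = 174.12.
dP/dQ = −2.16, so dQ/dP = 1/(−2.16) = -0.463.
ε = (dQ/dP)(P/Q) = (-0.463)(174.12/18).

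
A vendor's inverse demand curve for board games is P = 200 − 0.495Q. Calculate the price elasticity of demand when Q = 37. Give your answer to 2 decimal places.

-9.92

At Q = 37, P = 200 − 0.495(37) = 181.69.
dP/dQ = −0.495, so dQ/dP = 1/(−0.495) = -2.020.
ε = (dQ/dP)(P/Q) = (-2.020)(181.69/37).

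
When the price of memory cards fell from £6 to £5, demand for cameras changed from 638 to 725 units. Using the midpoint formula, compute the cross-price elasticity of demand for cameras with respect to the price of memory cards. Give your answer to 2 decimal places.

ΔQ_x = 725 − 638 = 87; ΔP_y = 5 − 6 = -1.
Midpoints: P̄_y = 5.50, Q̄_x = 681.5.
ε_xy = (ΔQ_x/ΔP_y)(P̄_y/Q̄_x) = (87/-1)(5.50/681.5).

-0.70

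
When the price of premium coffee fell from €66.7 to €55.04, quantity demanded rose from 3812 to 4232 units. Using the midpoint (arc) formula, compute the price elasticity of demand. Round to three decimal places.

-0.545

ΔQ = 4232 − 3812 = 420; ΔP = 55.04 − 66.7 = -11.66.
Midpoints: P̄ = 60.87, Q̄ = 4022.0.
ε = (ΔQ/ΔP)(P̄/Q̄) = (420/-11.66)(60.87/4022.0).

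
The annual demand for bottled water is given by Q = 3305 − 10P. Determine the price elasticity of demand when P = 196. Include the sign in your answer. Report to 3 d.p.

At P = 196, Q = 1345.
dQ/dP = −10.
ε = (dQ/dP)(P/Q) = (-10)(196/1345).

-1.457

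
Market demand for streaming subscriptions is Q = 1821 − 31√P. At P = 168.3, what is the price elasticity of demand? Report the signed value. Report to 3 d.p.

-0.142

At P = 168.3, Q = 1418.835.
dQ/dP = −31/(2√P) = -1.195.
ε = (dQ/dP)(P/Q) = (-1.195)(168.3/1418.835).
|ε| < 1, so demand is inelastic at this price.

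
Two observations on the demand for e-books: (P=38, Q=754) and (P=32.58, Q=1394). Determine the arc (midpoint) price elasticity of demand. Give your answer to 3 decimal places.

ΔQ = 1394 − 754 = 640; ΔP = 32.58 − 38 = -5.42.
Midpoints: P̄ = 35.29, Q̄ = 1074.0.
ε = (ΔQ/ΔP)(P̄/Q̄) = (640/-5.42)(35.29/1074.0).

-3.880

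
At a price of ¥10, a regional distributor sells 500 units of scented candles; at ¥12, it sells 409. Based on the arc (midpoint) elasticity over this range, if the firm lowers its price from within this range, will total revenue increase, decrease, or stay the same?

Arc ε = (-91/2)(11.00/454.5) ≈ -1.101.
|ε| = 1.10 > 1, so demand is elastic. A price cut therefore raises total revenue.

increase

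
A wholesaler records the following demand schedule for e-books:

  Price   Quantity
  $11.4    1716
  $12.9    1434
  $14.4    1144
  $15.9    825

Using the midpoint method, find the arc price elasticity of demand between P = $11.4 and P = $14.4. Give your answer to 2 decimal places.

-1.72

At P = 11.4, Q = 1716; at P = 14.4, Q = 1144.
ΔQ = -572, ΔP = 3.0. Midpoints: P̄ = 12.90, Q̄ = 1430.0.
ε = (ΔQ/ΔP)(P̄/Q̄) = (-572/3.0)(12.90/1430.0).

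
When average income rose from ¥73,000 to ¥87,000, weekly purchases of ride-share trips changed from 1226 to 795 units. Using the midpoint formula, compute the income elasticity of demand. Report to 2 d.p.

ΔQ = -431, ΔI = 14000. Midpoints: Ī = 80,000, Q̄ = 1010.5.
ε_I = (ΔQ/ΔI)(Ī/Q̄) = (-431/14000)(80000/1010.5).

-2.44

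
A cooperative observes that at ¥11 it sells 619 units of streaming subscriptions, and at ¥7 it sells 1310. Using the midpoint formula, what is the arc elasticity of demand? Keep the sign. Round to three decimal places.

ΔQ = 1310 − 619 = 691; ΔP = 7 − 11 = -4.
Midpoints: P̄ = 9.00, Q̄ = 964.5.
ε = (ΔQ/ΔP)(P̄/Q̄) = (691/-4)(9.00/964.5).

-1.612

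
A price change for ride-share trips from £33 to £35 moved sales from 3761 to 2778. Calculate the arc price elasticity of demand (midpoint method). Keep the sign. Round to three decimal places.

ΔQ = 2778 − 3761 = -983; ΔP = 35 − 33 = 2.
Midpoints: P̄ = 34.00, Q̄ = 3269.5.
ε = (ΔQ/ΔP)(P̄/Q̄) = (-983/2)(34.00/3269.5).

-5.111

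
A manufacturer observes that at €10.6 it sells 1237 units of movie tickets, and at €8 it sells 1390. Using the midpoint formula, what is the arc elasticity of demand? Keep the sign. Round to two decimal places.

-0.42

ΔQ = 1390 − 1237 = 153; ΔP = 8 − 10.6 = -2.6.
Midpoints: P̄ = 9.30, Q̄ = 1313.5.
ε = (ΔQ/ΔP)(P̄/Q̄) = (153/-2.6)(9.30/1313.5).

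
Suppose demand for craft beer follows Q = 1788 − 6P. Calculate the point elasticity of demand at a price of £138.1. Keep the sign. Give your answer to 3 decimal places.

At P = 138.1, Q = 959.400.
dQ/dP = −6.
ε = (dQ/dP)(P/Q) = (-6)(138.1/959.400).
|ε| < 1, so demand is inelastic at this price.

-0.864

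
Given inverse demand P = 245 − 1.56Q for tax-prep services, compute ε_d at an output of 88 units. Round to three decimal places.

At Q = 88, P = 245 − 1.56(88) = 107.72.
dP/dQ = −1.56, so dQ/dP = 1/(−1.56) = -0.641.
ε = (dQ/dP)(P/Q) = (-0.641)(107.72/88).

-0.785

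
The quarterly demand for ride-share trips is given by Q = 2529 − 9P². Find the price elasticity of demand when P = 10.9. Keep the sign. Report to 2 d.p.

-1.47

At P = 10.9, Q = 1459.710.
dQ/dP = −18P = -196.200.
ε = (dQ/dP)(P/Q) = (-196.200)(10.9/1459.710).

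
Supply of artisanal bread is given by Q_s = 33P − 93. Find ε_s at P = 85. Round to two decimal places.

1.03

At P = 85, Q_s = 2712.
dQ_s/dP = 33.
ε_s = (dQ_s/dP)(P/Q_s) = (33)(85/2712).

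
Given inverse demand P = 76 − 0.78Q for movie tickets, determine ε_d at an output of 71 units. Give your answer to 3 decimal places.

At Q = 71, P = 76 − 0.78(71) = 20.62.
dP/dQ = −0.78, so dQ/dP = 1/(−0.78) = -1.282.
ε = (dQ/dP)(P/Q) = (-1.282)(20.62/71).

-0.372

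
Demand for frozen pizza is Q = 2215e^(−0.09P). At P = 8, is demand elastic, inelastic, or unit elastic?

Q = 1078.156, dQ/dP = -97.034.
ε = (dQ/dP)(P/Q) ≈ -0.720.
|ε| = 0.72 < 1.

inelastic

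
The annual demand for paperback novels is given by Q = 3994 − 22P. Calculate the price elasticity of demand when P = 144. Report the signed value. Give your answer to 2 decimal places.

-3.84

At P = 144, Q = 826.
dQ/dP = −22.
ε = (dQ/dP)(P/Q) = (-22)(144/826).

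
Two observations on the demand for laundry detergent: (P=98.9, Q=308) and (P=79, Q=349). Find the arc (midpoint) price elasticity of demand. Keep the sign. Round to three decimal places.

ΔQ = 349 − 308 = 41; ΔP = 79 − 98.9 = -19.9.
Midpoints: P̄ = 88.95, Q̄ = 328.5.
ε = (ΔQ/ΔP)(P̄/Q̄) = (41/-19.9)(88.95/328.5).

-0.558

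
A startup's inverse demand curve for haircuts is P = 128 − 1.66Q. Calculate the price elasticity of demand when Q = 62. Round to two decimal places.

-0.24

At Q = 62, P = 128 − 1.66(62) = 25.08.
dP/dQ = −1.66, so dQ/dP = 1/(−1.66) = -0.602.
ε = (dQ/dP)(P/Q) = (-0.602)(25.08/62).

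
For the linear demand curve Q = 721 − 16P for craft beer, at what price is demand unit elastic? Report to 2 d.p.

For linear demand Q = a − bP, ε = −bP/(a − bP). |ε| = 1 when bP = a − bP, i.e. P = a/(2b).
P = 721/(2·16) = 721/32 = 22.5312.

22.53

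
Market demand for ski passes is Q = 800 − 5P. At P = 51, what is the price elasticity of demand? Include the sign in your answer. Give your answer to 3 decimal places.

At P = 51, Q = 545.
dQ/dP = −5.
ε = (dQ/dP)(P/Q) = (-5)(51/545).
|ε| < 1, so demand is inelastic at this price.

-0.468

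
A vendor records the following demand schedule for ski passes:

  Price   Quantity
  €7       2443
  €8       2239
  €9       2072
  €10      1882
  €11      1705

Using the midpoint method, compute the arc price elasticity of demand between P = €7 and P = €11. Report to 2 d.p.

At P = 7, Q = 2443; at P = 11, Q = 1705.
ΔQ = -738, ΔP = 4. Midpoints: P̄ = 9.00, Q̄ = 2074.0.
ε = (ΔQ/ΔP)(P̄/Q̄) = (-738/4)(9.00/2074.0).

-0.80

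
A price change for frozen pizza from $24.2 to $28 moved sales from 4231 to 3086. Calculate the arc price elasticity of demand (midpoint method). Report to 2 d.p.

-2.15

ΔQ = 3086 − 4231 = -1145; ΔP = 28 − 24.2 = 3.8.
Midpoints: P̄ = 26.10, Q̄ = 3658.5.
ε = (ΔQ/ΔP)(P̄/Q̄) = (-1145/3.8)(26.10/3658.5).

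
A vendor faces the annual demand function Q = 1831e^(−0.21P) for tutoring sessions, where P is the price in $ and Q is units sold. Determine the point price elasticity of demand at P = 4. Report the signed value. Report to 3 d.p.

-0.840

At P = 4, Q = 790.462.
dQ/dP = −0.21·1831e^(−0.21P) = −0.21Q = -165.997.
ε = (dQ/dP)(P/Q) = (-165.997)(4/790.462).
|ε| < 1, so demand is inelastic at this price.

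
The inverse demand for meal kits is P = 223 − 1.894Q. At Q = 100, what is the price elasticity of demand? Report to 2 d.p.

At Q = 100, P = 223 − 1.894(100) = 33.60.
dP/dQ = −1.894, so dQ/dP = 1/(−1.894) = -0.528.
ε = (dQ/dP)(P/Q) = (-0.528)(33.60/100).

-0.18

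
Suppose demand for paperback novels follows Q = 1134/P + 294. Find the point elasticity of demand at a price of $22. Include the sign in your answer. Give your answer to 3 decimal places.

At P = 22, Q = 345.545.
dQ/dP = −1134/P² = -2.343.
ε = (dQ/dP)(P/Q) = (-2.343)(22/345.545).

-0.149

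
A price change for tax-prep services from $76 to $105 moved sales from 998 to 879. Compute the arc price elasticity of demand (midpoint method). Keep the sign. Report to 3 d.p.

-0.396

ΔQ = 879 − 998 = -119; ΔP = 105 − 76 = 29.
Midpoints: P̄ = 90.50, Q̄ = 938.5.
ε = (ΔQ/ΔP)(P̄/Q̄) = (-119/29)(90.50/938.5).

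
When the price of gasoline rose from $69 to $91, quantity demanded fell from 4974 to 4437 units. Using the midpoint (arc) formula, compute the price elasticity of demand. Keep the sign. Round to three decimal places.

ΔQ = 4437 − 4974 = -537; ΔP = 91 − 69 = 22.
Midpoints: P̄ = 80.00, Q̄ = 4705.5.
ε = (ΔQ/ΔP)(P̄/Q̄) = (-537/22)(80.00/4705.5).

-0.415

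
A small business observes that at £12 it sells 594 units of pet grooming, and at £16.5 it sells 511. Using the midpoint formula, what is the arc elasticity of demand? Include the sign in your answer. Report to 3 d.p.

-0.476

ΔQ = 511 − 594 = -83; ΔP = 16.5 − 12 = 4.5.
Midpoints: P̄ = 14.25, Q̄ = 552.5.
ε = (ΔQ/ΔP)(P̄/Q̄) = (-83/4.5)(14.25/552.5).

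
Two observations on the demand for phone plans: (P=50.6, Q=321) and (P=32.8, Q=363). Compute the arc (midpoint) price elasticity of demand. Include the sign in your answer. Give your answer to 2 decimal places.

ΔQ = 363 − 321 = 42; ΔP = 32.8 − 50.6 = -17.8.
Midpoints: P̄ = 41.70, Q̄ = 342.0.
ε = (ΔQ/ΔP)(P̄/Q̄) = (42/-17.8)(41.70/342.0).

-0.29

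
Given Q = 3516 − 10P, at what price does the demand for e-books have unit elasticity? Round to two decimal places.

For linear demand Q = a − bP, ε = −bP/(a − bP). |ε| = 1 when bP = a − bP, i.e. P = a/(2b).
P = 3516/(2·10) = 3516/20 = 175.8000.

175.80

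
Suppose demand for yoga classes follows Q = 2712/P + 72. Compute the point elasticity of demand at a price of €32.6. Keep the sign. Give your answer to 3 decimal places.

-0.536

At P = 32.6, Q = 155.190.
dQ/dP = −2712/P² = -2.552.
ε = (dQ/dP)(P/Q) = (-2.552)(32.6/155.190).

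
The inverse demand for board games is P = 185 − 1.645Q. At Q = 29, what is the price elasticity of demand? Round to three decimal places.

At Q = 29, P = 185 − 1.645(29) = 137.30.
dP/dQ = −1.645, so dQ/dP = 1/(−1.645) = -0.608.
ε = (dQ/dP)(P/Q) = (-0.608)(137.30/29).

-2.878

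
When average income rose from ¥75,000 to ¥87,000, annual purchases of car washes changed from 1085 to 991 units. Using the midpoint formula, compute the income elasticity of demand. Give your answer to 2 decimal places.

ΔQ = -94, ΔI = 12000. Midpoints: Ī = 81,000, Q̄ = 1038.0.
ε_I = (ΔQ/ΔI)(Ī/Q̄) = (-94/12000)(81000/1038.0).

-0.61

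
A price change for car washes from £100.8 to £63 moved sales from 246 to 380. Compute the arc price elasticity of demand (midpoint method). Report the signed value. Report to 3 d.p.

-0.928

ΔQ = 380 − 246 = 134; ΔP = 63 − 100.8 = -37.8.
Midpoints: P̄ = 81.90, Q̄ = 313.0.
ε = (ΔQ/ΔP)(P̄/Q̄) = (134/-37.8)(81.90/313.0).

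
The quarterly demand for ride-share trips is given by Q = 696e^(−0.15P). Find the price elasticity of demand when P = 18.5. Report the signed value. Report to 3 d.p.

-2.775

At P = 18.5, Q = 43.395.
dQ/dP = −0.15·696e^(−0.15P) = −0.15Q = -6.509.
ε = (dQ/dP)(P/Q) = (-6.509)(18.5/43.395).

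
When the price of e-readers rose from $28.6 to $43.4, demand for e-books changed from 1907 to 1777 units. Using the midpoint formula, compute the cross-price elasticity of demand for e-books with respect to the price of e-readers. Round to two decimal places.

-0.17

ΔQ_x = 1777 − 1907 = -130; ΔP_y = 43.4 − 28.6 = 14.8.
Midpoints: P̄_y = 36.00, Q̄_x = 1842.0.
ε_xy = (ΔQ_x/ΔP_y)(P̄_y/Q̄_x) = (-130/14.8)(36.00/1842.0).
ε_xy < 0, so the goods are complements.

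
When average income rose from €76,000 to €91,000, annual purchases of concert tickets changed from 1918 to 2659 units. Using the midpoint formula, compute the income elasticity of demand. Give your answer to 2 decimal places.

ΔQ = 741, ΔI = 15000. Midpoints: Ī = 83,500, Q̄ = 2288.5.
ε_I = (ΔQ/ΔI)(Ī/Q̄) = (741/15000)(83500/2288.5).

1.80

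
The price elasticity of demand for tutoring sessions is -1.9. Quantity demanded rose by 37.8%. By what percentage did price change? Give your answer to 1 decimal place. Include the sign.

%ΔP ≈ %ΔQ / ε = (37.8%)/(-1.9) = -19.89%.

-19.9%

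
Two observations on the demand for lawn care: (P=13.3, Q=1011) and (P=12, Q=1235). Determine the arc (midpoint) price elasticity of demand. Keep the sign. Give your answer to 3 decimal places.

ΔQ = 1235 − 1011 = 224; ΔP = 12 − 13.3 = -1.3.
Midpoints: P̄ = 12.65, Q̄ = 1123.0.
ε = (ΔQ/ΔP)(P̄/Q̄) = (224/-1.3)(12.65/1123.0).

-1.941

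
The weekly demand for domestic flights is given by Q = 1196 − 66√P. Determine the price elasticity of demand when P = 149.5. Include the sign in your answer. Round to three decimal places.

-1.037

At P = 149.5, Q = 389.017.
dQ/dP = −66/(2√P) = -2.699.
ε = (dQ/dP)(P/Q) = (-2.699)(149.5/389.017).
|ε| > 1, so demand is elastic at this price.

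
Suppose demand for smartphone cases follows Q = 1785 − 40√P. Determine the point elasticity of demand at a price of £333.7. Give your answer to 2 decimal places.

At P = 333.7, Q = 1054.302.
dQ/dP = −40/(2√P) = -1.095.
ε = (dQ/dP)(P/Q) = (-1.095)(333.7/1054.302).
|ε| < 1, so demand is inelastic at this price.

-0.35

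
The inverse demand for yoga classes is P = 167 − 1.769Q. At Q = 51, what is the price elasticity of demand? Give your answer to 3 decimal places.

-0.851

At Q = 51, P = 167 − 1.769(51) = 76.78.
dP/dQ = −1.769, so dQ/dP = 1/(−1.769) = -0.565.
ε = (dQ/dP)(P/Q) = (-0.565)(76.78/51).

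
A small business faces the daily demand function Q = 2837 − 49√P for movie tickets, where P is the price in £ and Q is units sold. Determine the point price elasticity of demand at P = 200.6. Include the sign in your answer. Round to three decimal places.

At P = 200.6, Q = 2142.997.
dQ/dP = −49/(2√P) = -1.730.
ε = (dQ/dP)(P/Q) = (-1.730)(200.6/2142.997).

-0.162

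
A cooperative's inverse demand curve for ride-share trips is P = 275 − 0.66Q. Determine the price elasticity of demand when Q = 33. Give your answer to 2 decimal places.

-11.63

At Q = 33, P = 275 − 0.66(33) = 253.22.
dP/dQ = −0.66, so dQ/dP = 1/(−0.66) = -1.515.
ε = (dQ/dP)(P/Q) = (-1.515)(253.22/33).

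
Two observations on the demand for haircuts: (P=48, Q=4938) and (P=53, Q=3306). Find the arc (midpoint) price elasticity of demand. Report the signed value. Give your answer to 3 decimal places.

ΔQ = 3306 − 4938 = -1632; ΔP = 53 − 48 = 5.
Midpoints: P̄ = 50.50, Q̄ = 4122.0.
ε = (ΔQ/ΔP)(P̄/Q̄) = (-1632/5)(50.50/4122.0).

-3.999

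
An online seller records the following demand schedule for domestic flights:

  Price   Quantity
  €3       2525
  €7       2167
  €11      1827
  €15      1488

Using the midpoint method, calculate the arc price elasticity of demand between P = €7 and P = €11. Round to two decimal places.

-0.38

At P = 7, Q = 2167; at P = 11, Q = 1827.
ΔQ = -340, ΔP = 4. Midpoints: P̄ = 9.00, Q̄ = 1997.0.
ε = (ΔQ/ΔP)(P̄/Q̄) = (-340/4)(9.00/1997.0).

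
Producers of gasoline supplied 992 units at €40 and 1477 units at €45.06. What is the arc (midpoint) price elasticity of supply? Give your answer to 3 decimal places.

3.302

ΔQ = 1477 − 992 = 485; ΔP = 45.06 − 40 = 5.06.
Midpoints: P̄ = 42.53, Q̄ = 1234.5.
ε_s = (ΔQ/ΔP)(P̄/Q̄) = (485/5.06)(42.53/1234.5).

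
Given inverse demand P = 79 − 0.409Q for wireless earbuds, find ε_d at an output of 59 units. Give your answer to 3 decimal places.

At Q = 59, P = 79 − 0.409(59) = 54.87.
dP/dQ = −0.409, so dQ/dP = 1/(−0.409) = -2.445.
ε = (dQ/dP)(P/Q) = (-2.445)(54.87/59).

-2.274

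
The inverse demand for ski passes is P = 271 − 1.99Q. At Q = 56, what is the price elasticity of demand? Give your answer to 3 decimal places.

At Q = 56, P = 271 − 1.99(56) = 159.56.
dP/dQ = −1.99, so dQ/dP = 1/(−1.99) = -0.503.
ε = (dQ/dP)(P/Q) = (-0.503)(159.56/56).

-1.432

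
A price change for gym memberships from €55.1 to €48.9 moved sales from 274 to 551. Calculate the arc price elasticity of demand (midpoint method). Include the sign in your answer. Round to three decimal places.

-5.632

ΔQ = 551 − 274 = 277; ΔP = 48.9 − 55.1 = -6.2.
Midpoints: P̄ = 52.00, Q̄ = 412.5.
ε = (ΔQ/ΔP)(P̄/Q̄) = (277/-6.2)(52.00/412.5).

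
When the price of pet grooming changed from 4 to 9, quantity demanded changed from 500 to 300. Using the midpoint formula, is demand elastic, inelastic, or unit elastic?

Arc ε ≈ -0.650.
|ε| = 0.65 < 1.

inelastic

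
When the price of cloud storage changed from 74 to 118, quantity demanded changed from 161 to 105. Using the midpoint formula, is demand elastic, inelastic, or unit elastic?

Arc ε ≈ -0.919.
|ε| = 0.92 < 1.

inelastic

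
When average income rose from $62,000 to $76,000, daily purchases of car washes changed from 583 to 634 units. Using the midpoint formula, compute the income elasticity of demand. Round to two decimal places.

ΔQ = 51, ΔI = 14000. Midpoints: Ī = 69,000, Q̄ = 608.5.
ε_I = (ΔQ/ΔI)(Ī/Q̄) = (51/14000)(69000/608.5).
ε_I > 0, so the good is normal.

0.41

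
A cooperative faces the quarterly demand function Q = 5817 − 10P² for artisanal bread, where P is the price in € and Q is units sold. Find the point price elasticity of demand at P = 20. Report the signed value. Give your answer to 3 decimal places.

At P = 20, Q = 1817.
dQ/dP = −20P = -400.
ε = (dQ/dP)(P/Q) = (-400)(20/1817).
|ε| > 1, so demand is elastic at this price.

-4.403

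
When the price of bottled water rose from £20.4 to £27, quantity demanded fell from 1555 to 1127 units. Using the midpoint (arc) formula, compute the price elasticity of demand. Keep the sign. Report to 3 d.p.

-1.146

ΔQ = 1127 − 1555 = -428; ΔP = 27 − 20.4 = 6.6.
Midpoints: P̄ = 23.70, Q̄ = 1341.0.
ε = (ΔQ/ΔP)(P̄/Q̄) = (-428/6.6)(23.70/1341.0).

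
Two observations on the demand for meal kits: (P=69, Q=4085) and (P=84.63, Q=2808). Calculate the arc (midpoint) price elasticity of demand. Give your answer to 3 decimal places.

ΔQ = 2808 − 4085 = -1277; ΔP = 84.63 − 69 = 15.63.
Midpoints: P̄ = 76.81, Q̄ = 3446.5.
ε = (ΔQ/ΔP)(P̄/Q̄) = (-1277/15.63)(76.81/3446.5).

-1.821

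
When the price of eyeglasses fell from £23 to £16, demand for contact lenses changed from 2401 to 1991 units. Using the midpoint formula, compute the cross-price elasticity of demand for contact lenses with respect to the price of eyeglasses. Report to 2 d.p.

ΔQ_x = 1991 − 2401 = -410; ΔP_y = 16 − 23 = -7.
Midpoints: P̄_y = 19.50, Q̄_x = 2196.0.
ε_xy = (ΔQ_x/ΔP_y)(P̄_y/Q̄_x) = (-410/-7)(19.50/2196.0).

0.52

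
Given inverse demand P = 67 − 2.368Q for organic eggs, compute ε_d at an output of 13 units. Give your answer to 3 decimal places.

At Q = 13, P = 67 − 2.368(13) = 36.22.
dP/dQ = −2.368, so dQ/dP = 1/(−2.368) = -0.422.
ε = (dQ/dP)(P/Q) = (-0.422)(36.22/13).

-1.176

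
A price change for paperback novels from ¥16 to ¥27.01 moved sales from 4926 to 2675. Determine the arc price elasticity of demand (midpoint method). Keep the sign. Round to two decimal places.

ΔQ = 2675 − 4926 = -2251; ΔP = 27.01 − 16 = 11.01.
Midpoints: P̄ = 21.51, Q̄ = 3800.5.
ε = (ΔQ/ΔP)(P̄/Q̄) = (-2251/11.01)(21.51/3800.5).

-1.16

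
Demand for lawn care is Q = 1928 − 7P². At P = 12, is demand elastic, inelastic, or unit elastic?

Q = 920, dQ/dP = -168.
ε = (dQ/dP)(P/Q) ≈ -2.191.
|ε| = 2.19 > 1.

elastic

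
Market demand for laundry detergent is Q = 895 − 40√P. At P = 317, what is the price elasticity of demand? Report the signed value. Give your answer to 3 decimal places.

At P = 317, Q = 182.820.
dQ/dP = −40/(2√P) = -1.123.
ε = (dQ/dP)(P/Q) = (-1.123)(317/182.820).
|ε| > 1, so demand is elastic at this price.

-1.948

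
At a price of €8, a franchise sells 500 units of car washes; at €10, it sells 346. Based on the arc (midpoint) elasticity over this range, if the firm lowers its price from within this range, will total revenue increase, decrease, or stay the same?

increase

Arc ε = (-154/2)(9.00/423.0) ≈ -1.638.
|ε| = 1.64 > 1, so demand is elastic. A price cut therefore raises total revenue.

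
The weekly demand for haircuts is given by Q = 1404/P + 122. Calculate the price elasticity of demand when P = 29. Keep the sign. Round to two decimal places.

-0.28

At P = 29, Q = 170.414.
dQ/dP = −1404/P² = -1.669.
ε = (dQ/dP)(P/Q) = (-1.669)(29/170.414).
|ε| < 1, so demand is inelastic at this price.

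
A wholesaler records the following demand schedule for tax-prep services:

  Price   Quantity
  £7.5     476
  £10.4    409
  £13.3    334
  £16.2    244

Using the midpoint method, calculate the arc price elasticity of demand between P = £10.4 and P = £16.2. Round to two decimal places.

-1.16

At P = 10.4, Q = 409; at P = 16.2, Q = 244.
ΔQ = -165, ΔP = 5.8. Midpoints: P̄ = 13.30, Q̄ = 326.5.
ε = (ΔQ/ΔP)(P̄/Q̄) = (-165/5.8)(13.30/326.5).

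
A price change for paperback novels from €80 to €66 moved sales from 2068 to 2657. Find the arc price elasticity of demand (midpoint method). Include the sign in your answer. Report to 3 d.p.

-1.300

ΔQ = 2657 − 2068 = 589; ΔP = 66 − 80 = -14.
Midpoints: P̄ = 73.00, Q̄ = 2362.5.
ε = (ΔQ/ΔP)(P̄/Q̄) = (589/-14)(73.00/2362.5).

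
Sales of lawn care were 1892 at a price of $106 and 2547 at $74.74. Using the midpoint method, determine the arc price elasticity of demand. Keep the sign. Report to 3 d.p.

ΔQ = 2547 − 1892 = 655; ΔP = 74.74 − 106 = -31.26.
Midpoints: P̄ = 90.37, Q̄ = 2219.5.
ε = (ΔQ/ΔP)(P̄/Q̄) = (655/-31.26)(90.37/2219.5).

-0.853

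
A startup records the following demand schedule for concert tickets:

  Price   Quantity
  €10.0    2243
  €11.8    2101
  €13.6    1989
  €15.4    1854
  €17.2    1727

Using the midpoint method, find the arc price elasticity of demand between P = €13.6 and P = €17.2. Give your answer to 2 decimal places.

-0.60

At P = 13.6, Q = 1989; at P = 17.2, Q = 1727.
ΔQ = -262, ΔP = 3.6. Midpoints: P̄ = 15.40, Q̄ = 1858.0.
ε = (ΔQ/ΔP)(P̄/Q̄) = (-262/3.6)(15.40/1858.0).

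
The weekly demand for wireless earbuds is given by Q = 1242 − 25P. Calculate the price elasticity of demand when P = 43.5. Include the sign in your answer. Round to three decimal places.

-7.039

At P = 43.5, Q = 154.500.
dQ/dP = −25.
ε = (dQ/dP)(P/Q) = (-25)(43.5/154.500).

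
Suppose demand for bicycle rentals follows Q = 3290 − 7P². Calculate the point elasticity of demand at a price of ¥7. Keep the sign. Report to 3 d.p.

-0.233

At P = 7, Q = 2947.
dQ/dP = −14P = -98.
ε = (dQ/dP)(P/Q) = (-98)(7/2947).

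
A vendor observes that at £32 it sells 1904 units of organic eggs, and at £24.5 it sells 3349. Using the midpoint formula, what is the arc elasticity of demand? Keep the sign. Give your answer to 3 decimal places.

ΔQ = 3349 − 1904 = 1445; ΔP = 24.5 − 32 = -7.5.
Midpoints: P̄ = 28.25, Q̄ = 2626.5.
ε = (ΔQ/ΔP)(P̄/Q̄) = (1445/-7.5)(28.25/2626.5).

-2.072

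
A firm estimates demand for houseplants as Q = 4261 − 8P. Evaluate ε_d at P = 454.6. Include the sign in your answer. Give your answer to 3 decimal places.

-5.826

At P = 454.6, Q = 624.200.
dQ/dP = −8.
ε = (dQ/dP)(P/Q) = (-8)(454.6/624.200).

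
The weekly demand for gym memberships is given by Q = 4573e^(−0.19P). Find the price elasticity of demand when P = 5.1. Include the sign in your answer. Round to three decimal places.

-0.969

At P = 5.1, Q = 1735.281.
dQ/dP = −0.19·4573e^(−0.19P) = −0.19Q = -329.703.
ε = (dQ/dP)(P/Q) = (-329.703)(5.1/1735.281).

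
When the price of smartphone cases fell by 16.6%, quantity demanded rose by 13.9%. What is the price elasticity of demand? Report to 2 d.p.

ε = %ΔQ / %ΔP = (13.9)/(-16.6) = -0.837.

-0.84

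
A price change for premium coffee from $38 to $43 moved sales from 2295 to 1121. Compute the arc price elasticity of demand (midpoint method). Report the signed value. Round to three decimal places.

ΔQ = 1121 − 2295 = -1174; ΔP = 43 − 38 = 5.
Midpoints: P̄ = 40.50, Q̄ = 1708.0.
ε = (ΔQ/ΔP)(P̄/Q̄) = (-1174/5)(40.50/1708.0).

-5.568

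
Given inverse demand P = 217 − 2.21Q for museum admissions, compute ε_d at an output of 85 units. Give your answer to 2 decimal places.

At Q = 85, P = 217 − 2.21(85) = 29.15.
dP/dQ = −2.21, so dQ/dP = 1/(−2.21) = -0.452.
ε = (dQ/dP)(P/Q) = (-0.452)(29.15/85).

-0.16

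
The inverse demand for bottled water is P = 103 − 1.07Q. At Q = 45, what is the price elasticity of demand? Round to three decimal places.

At Q = 45, P = 103 − 1.07(45) = 54.85.
dP/dQ = −1.07, so dQ/dP = 1/(−1.07) = -0.935.
ε = (dQ/dP)(P/Q) = (-0.935)(54.85/45).

-1.139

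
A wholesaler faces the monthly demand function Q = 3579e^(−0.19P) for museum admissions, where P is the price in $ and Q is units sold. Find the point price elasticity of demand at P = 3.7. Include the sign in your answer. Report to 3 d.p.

At P = 3.7, Q = 1771.955.
dQ/dP = −0.19·3579e^(−0.19P) = −0.19Q = -336.671.
ε = (dQ/dP)(P/Q) = (-336.671)(3.7/1771.955).

-0.703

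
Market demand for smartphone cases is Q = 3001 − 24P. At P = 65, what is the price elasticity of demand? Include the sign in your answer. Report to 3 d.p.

-1.083

At P = 65, Q = 1441.
dQ/dP = −24.
ε = (dQ/dP)(P/Q) = (-24)(65/1441).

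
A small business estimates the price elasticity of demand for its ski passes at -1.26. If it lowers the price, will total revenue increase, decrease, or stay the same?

increase

|ε| = 1.26 > 1, so demand is elastic. A price cut therefore raises total revenue.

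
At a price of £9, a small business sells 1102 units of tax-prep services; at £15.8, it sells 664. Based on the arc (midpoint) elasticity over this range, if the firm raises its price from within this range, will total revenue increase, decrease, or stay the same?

Arc ε = (-438/6.8)(12.40/883.0) ≈ -0.905.
|ε| = 0.90 < 1, so demand is inelastic. A price rise therefore raises total revenue.

increase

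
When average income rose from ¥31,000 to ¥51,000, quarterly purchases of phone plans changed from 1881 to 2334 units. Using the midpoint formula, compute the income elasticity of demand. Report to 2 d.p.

ΔQ = 453, ΔI = 20000. Midpoints: Ī = 41,000, Q̄ = 2107.5.
ε_I = (ΔQ/ΔI)(Ī/Q̄) = (453/20000)(41000/2107.5).

0.44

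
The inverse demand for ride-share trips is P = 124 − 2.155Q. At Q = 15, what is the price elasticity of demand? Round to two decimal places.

-2.84

At Q = 15, P = 124 − 2.155(15) = 91.68.
dP/dQ = −2.155, so dQ/dP = 1/(−2.155) = -0.464.
ε = (dQ/dP)(P/Q) = (-0.464)(91.68/15).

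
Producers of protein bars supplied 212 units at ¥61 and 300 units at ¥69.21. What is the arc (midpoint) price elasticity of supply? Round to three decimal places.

ΔQ = 300 − 212 = 88; ΔP = 69.21 − 61 = 8.21.
Midpoints: P̄ = 65.10, Q̄ = 256.0.
ε_s = (ΔQ/ΔP)(P̄/Q̄) = (88/8.21)(65.10/256.0).

2.726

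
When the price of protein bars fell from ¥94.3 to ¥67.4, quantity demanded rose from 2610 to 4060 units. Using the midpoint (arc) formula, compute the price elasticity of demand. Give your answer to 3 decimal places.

ΔQ = 4060 − 2610 = 1450; ΔP = 67.4 − 94.3 = -26.9.
Midpoints: P̄ = 80.85, Q̄ = 3335.0.
ε = (ΔQ/ΔP)(P̄/Q̄) = (1450/-26.9)(80.85/3335.0).

-1.307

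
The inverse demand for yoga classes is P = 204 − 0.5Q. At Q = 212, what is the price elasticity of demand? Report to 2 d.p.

At Q = 212, P = 204 − 0.5(212) = 98.00.
dP/dQ = −0.5, so dQ/dP = 1/(−0.5) = -2.000.
ε = (dQ/dP)(P/Q) = (-2.000)(98.00/212).

-0.92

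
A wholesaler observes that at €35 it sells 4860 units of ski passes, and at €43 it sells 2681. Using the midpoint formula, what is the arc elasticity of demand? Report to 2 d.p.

ΔQ = 2681 − 4860 = -2179; ΔP = 43 − 35 = 8.
Midpoints: P̄ = 39.00, Q̄ = 3770.5.
ε = (ΔQ/ΔP)(P̄/Q̄) = (-2179/8)(39.00/3770.5).

-2.82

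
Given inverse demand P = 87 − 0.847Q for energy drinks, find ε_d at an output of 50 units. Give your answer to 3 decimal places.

-1.054

At Q = 50, P = 87 − 0.847(50) = 44.65.
dP/dQ = −0.847, so dQ/dP = 1/(−0.847) = -1.181.
ε = (dQ/dP)(P/Q) = (-1.181)(44.65/50).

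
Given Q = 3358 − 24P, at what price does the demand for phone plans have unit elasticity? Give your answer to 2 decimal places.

For linear demand Q = a − bP, ε = −bP/(a − bP). |ε| = 1 when bP = a − bP, i.e. P = a/(2b).
P = 3358/(2·24) = 3358/48 = 69.9583.

69.96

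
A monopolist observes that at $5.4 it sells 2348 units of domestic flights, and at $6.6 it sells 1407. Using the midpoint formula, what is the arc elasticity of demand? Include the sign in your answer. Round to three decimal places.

-2.506

ΔQ = 1407 − 2348 = -941; ΔP = 6.6 − 5.4 = 1.2.
Midpoints: P̄ = 6.00, Q̄ = 1877.5.
ε = (ΔQ/ΔP)(P̄/Q̄) = (-941/1.2)(6.00/1877.5).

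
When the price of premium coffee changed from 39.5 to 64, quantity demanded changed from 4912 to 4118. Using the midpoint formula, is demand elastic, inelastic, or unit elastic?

inelastic

Arc ε ≈ -0.371.
|ε| = 0.37 < 1.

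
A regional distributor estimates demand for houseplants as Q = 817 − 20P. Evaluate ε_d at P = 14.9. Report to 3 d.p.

At P = 14.9, Q = 519.
dQ/dP = −20.
ε = (dQ/dP)(P/Q) = (-20)(14.9/519).

-0.574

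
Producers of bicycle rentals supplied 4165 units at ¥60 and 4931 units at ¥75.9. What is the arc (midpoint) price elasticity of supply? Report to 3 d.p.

0.720

ΔQ = 4931 − 4165 = 766; ΔP = 75.9 − 60 = 15.9.
Midpoints: P̄ = 67.95, Q̄ = 4548.0.
ε_s = (ΔQ/ΔP)(P̄/Q̄) = (766/15.9)(67.95/4548.0).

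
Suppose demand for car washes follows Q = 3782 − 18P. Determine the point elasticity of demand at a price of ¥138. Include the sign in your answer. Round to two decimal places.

At P = 138, Q = 1298.
dQ/dP = −18.
ε = (dQ/dP)(P/Q) = (-18)(138/1298).
|ε| > 1, so demand is elastic at this price.

-1.91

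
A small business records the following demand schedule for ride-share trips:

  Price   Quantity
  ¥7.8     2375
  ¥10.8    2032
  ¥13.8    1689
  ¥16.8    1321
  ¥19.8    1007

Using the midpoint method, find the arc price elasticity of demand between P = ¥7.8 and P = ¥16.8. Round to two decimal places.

At P = 7.8, Q = 2375; at P = 16.8, Q = 1321.
ΔQ = -1054, ΔP = 9.0. Midpoints: P̄ = 12.30, Q̄ = 1848.0.
ε = (ΔQ/ΔP)(P̄/Q̄) = (-1054/9.0)(12.30/1848.0).

-0.78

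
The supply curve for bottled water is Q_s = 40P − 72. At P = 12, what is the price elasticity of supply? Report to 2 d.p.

At P = 12, Q_s = 408.
dQ_s/dP = 40.
ε_s = (dQ_s/dP)(P/Q_s) = (40)(12/408).

1.18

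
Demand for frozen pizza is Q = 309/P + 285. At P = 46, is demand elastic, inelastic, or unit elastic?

Q = 291.717, dQ/dP = -0.146.
ε = (dQ/dP)(P/Q) ≈ -0.023.
|ε| = 0.02 < 1.

inelastic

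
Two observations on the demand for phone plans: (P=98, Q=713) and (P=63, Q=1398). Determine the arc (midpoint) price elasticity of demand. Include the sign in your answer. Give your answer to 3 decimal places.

ΔQ = 1398 − 713 = 685; ΔP = 63 − 98 = -35.
Midpoints: P̄ = 80.50, Q̄ = 1055.5.
ε = (ΔQ/ΔP)(P̄/Q̄) = (685/-35)(80.50/1055.5).

-1.493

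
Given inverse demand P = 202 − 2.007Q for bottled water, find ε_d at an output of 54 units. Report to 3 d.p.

-0.864

At Q = 54, P = 202 − 2.007(54) = 93.62.
dP/dQ = −2.007, so dQ/dP = 1/(−2.007) = -0.498.
ε = (dQ/dP)(P/Q) = (-0.498)(93.62/54).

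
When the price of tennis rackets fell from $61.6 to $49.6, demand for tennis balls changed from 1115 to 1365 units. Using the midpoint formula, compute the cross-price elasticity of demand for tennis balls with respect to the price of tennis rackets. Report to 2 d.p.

-0.93

ΔQ_x = 1365 − 1115 = 250; ΔP_y = 49.6 − 61.6 = -12.
Midpoints: P̄_y = 55.60, Q̄_x = 1240.0.
ε_xy = (ΔQ_x/ΔP_y)(P̄_y/Q̄_x) = (250/-12)(55.60/1240.0).
ε_xy < 0, so the goods are complements.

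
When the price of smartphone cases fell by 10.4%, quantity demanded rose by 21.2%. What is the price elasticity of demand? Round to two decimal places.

-2.04

ε = %ΔQ / %ΔP = (21.2)/(-10.4) = -2.038.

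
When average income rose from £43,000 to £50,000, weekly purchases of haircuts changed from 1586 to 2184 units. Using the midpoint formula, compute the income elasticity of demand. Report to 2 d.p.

2.11

ΔQ = 598, ΔI = 7000. Midpoints: Ī = 46,500, Q̄ = 1885.0.
ε_I = (ΔQ/ΔI)(Ī/Q̄) = (598/7000)(46500/1885.0).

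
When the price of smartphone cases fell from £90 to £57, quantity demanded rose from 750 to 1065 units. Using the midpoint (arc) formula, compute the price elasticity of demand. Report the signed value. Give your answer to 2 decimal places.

ΔQ = 1065 − 750 = 315; ΔP = 57 − 90 = -33.
Midpoints: P̄ = 73.50, Q̄ = 907.5.
ε = (ΔQ/ΔP)(P̄/Q̄) = (315/-33)(73.50/907.5).

-0.77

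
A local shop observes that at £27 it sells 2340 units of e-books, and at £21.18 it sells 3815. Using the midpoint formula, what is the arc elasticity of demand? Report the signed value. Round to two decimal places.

-1.98

ΔQ = 3815 − 2340 = 1475; ΔP = 21.18 − 27 = -5.82.
Midpoints: P̄ = 24.09, Q̄ = 3077.5.
ε = (ΔQ/ΔP)(P̄/Q̄) = (1475/-5.82)(24.09/3077.5).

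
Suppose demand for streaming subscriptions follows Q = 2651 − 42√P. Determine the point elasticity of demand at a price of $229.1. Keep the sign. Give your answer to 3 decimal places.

-0.158

At P = 229.1, Q = 2015.286.
dQ/dP = −42/(2√P) = -1.387.
ε = (dQ/dP)(P/Q) = (-1.387)(229.1/2015.286).
|ε| < 1, so demand is inelastic at this price.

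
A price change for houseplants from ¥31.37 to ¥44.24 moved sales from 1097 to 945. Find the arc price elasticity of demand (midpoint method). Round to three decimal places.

-0.437

ΔQ = 945 − 1097 = -152; ΔP = 44.24 − 31.37 = 12.87.
Midpoints: P̄ = 37.80, Q̄ = 1021.0.
ε = (ΔQ/ΔP)(P̄/Q̄) = (-152/12.87)(37.80/1021.0).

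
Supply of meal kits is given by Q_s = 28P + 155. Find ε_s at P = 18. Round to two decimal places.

0.76

At P = 18, Q_s = 659.
dQ_s/dP = 28.
ε_s = (dQ_s/dP)(P/Q_s) = (28)(18/659).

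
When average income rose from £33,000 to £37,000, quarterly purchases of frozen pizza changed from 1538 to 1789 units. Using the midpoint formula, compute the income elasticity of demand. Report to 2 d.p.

ΔQ = 251, ΔI = 4000. Midpoints: Ī = 35,000, Q̄ = 1663.5.
ε_I = (ΔQ/ΔI)(Ī/Q̄) = (251/4000)(35000/1663.5).
ε_I > 0, so the good is normal.

1.32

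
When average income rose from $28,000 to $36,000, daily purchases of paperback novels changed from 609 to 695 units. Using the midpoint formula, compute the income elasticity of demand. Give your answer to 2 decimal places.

ΔQ = 86, ΔI = 8000. Midpoints: Ī = 32,000, Q̄ = 652.0.
ε_I = (ΔQ/ΔI)(Ī/Q̄) = (86/8000)(32000/652.0).

0.53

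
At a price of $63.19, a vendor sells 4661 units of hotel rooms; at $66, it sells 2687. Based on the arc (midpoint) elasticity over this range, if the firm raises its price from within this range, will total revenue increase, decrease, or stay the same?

decrease

Arc ε = (-1974/2.81)(64.59/3674.0) ≈ -12.351.
|ε| = 12.35 > 1, so demand is elastic. A price rise therefore reduces total revenue.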